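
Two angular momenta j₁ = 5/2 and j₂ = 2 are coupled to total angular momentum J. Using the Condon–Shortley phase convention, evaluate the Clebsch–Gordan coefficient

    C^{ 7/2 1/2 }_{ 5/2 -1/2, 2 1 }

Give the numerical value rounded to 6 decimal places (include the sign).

j₁+j₂−J=1  J+j₁−j₂=4  J−j₁+j₂=3  j₁+j₂+J+1=9
(j₁±m₁, j₂±m₂, J±M) = (2,3,3,1,4,3)
P² = 1152/35
sum k=0..1:
  [0] +1/36 = 1/36
  [1] −1/8 = -1/8
S = -7/72
C² = P²·S² = 14/45 ; C = -0.557773

-0.557773  (= −√(14/45))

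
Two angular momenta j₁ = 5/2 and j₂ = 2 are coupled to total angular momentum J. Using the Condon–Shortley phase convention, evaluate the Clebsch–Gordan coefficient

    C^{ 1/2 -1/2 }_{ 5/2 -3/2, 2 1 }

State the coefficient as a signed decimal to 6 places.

−√(4/15) = -0.516398

j₁+j₂−J=4  J+j₁−j₂=1  J−j₁+j₂=0  j₁+j₂+J+1=6
(j₁±m₁, j₂±m₂, J±M) = (1,4,3,1,0,1)
P² = 48/5
sum k=3..3:
  [3] −1/6 = -1/6
S = -1/6
C² = P²·S² = 4/15 ; C = -0.516398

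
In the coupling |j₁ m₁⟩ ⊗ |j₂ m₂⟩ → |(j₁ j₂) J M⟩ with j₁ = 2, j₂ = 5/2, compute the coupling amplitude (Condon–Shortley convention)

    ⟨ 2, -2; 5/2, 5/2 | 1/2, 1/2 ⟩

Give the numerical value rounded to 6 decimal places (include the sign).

+√(1/3) ≈ +0.577350

√[2·4!0!1!/6! · 0!4!5!0!1!0!] = √(192)
  +(−1)^4/∏(4,0,0,1,0,0)! = 1/24  (running 1/24)
⟨..|..⟩ = √(192)·(1/24) = +0.577350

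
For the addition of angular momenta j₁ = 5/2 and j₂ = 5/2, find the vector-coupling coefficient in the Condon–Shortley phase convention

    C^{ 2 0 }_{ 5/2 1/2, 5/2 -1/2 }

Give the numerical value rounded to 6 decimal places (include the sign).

triangle: 3!*2!*2!/8! = 24/40320
(j±m)!: 3!*2!*2!*3!*2!*2! = 576
prefactor² = (2J+1)*Δ*N² = 12/7
  k=0: +1/(0!*3!*2!*2!*0!*0!) = 1/24
  k=1: −1/(1!*2!*1!*1!*1!*1!) = -1/2
  k=2: +1/(2!*1!*0!*0!*2!*2!) = 1/8
Σ = -1/3  ⇒  CG² = 12/7*(-1/3)² = 4/21
CG = −√(4/21) = -0.436436

-0.436436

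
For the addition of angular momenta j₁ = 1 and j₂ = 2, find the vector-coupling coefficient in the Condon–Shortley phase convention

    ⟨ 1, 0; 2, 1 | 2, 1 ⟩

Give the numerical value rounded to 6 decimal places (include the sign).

√[5·1!1!3!/6! · 1!1!3!1!3!1!] = √(3/2)
  +(−1)^0/∏(0,1,1,3,0,0)! = 1/6  (running 1/6)
  +(−1)^1/∏(1,0,0,2,1,1)! = -1/2  (running -1/3)
⟨..|..⟩ = √(3/2)·(-1/3) = -0.408248

-0.408248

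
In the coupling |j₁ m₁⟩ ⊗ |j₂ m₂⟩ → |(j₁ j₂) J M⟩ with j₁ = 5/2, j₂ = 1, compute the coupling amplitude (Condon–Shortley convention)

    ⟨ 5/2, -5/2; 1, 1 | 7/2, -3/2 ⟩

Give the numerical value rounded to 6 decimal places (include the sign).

√[8·0!5!2!/8! · 0!5!2!0!2!5!] = √(19200/7)
  +(−1)^0/∏(0,0,5,2,0,0)! = 1/240  (running 1/240)
⟨..|..⟩ = √(19200/7)·(1/240) = +0.218218

+0.218218  (= +√(1/21))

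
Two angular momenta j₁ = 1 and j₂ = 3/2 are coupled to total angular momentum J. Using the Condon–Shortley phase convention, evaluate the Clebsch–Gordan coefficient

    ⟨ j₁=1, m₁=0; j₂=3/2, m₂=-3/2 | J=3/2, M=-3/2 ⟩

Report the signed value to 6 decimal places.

triangle: 1!×1!×2!/5! = 2/120
(j±m)!: 1!×1!×0!×3!×0!×3! = 36
prefactor² = (2J+1)×Δ×N² = 12/5
  k=0: +1/(0!×1!×1!×0!×0!×2!) = 1/2
Σ = 1/2  ⇒  CG² = 12/5×1/2² = 3/5
CG = +√(3/5) = +0.774597

+√(3/5) = +0.774597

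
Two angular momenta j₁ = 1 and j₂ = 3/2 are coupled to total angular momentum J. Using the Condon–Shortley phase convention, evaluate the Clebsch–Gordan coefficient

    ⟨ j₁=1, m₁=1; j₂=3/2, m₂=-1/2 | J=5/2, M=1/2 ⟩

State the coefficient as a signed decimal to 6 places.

+√(3/10) ≈ +0.547723

√[6·0!2!3!/6! · 2!0!1!2!3!2!] = √(24/5)
  +(−1)^0/∏(0,0,0,1,2,2)! = 1/4  (running 1/4)
⟨..|..⟩ = √(24/5)·(1/4) = +0.547723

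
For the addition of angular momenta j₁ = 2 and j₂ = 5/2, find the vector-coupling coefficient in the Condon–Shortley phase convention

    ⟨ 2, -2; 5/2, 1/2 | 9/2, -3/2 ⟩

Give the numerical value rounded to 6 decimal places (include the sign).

+√(5/42) ≈ +0.345033

triangle: 0!*4!*5!/10! = 2880/3628800
(j±m)!: 0!*4!*3!*2!*3!*6! = 1244160
prefactor² = (2J+1)*Δ*N² = 69120/7
  k=0: +1/(0!*0!*4!*3!*0!*2!) = 1/288
Σ = 1/288  ⇒  CG² = 69120/7*1/288² = 5/42
CG = +√(5/42) = +0.345033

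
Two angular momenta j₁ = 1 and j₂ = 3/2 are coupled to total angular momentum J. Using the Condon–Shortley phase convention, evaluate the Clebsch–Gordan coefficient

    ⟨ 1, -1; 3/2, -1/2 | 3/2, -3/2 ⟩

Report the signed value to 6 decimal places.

−√(2/5) = -0.632456

triangle: 1!*1!*2!/5! = 2/120
(j±m)!: 0!*2!*1!*2!*0!*3! = 24
prefactor² = (2J+1)*Δ*N² = 8/5
  k=1: −1/(1!*0!*1!*0!*0!*2!) = -1/2
Σ = -1/2  ⇒  CG² = 8/5*(-1/2)² = 2/5
CG = −√(2/5) = -0.632456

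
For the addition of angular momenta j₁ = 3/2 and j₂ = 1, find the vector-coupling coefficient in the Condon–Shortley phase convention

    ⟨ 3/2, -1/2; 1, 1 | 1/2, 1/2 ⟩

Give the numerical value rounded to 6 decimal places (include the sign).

triangle: 2!*1!*0!/4! = 2/24
(j±m)!: 1!*2!*2!*0!*1!*0! = 4
prefactor² = (2J+1)*Δ*N² = 2/3
  k=2: +1/(2!*0!*0!*0!*1!*0!) = 1/2
Σ = 1/2  ⇒  CG² = 2/3*1/2² = 1/6
CG = +√(1/6) = +0.408248

+0.408248  (= +√(1/6))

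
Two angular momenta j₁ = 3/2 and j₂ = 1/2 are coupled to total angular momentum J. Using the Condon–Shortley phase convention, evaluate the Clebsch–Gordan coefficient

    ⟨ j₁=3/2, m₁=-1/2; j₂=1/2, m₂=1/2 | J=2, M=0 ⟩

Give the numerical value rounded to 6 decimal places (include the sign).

+0.707107

triangle: 0!*3!*1!/5! = 6/120
(j±m)!: 1!*2!*1!*0!*2!*2! = 8
prefactor² = (2J+1)*Δ*N² = 2
  k=0: +1/(0!*0!*2!*1!*1!*0!) = 1/2
Σ = 1/2  ⇒  CG² = 2*1/2² = 1/2
CG = +√(1/2) = +0.707107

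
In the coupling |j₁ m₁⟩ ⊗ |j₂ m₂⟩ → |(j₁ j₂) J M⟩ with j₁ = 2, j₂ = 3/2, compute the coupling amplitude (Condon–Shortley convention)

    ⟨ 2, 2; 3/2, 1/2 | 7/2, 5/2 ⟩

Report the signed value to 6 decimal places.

√[8·0!4!3!/8! · 4!0!2!1!6!1!] = √(6912/7)
  +(−1)^0/∏(0,0,0,2,4,1)! = 1/48  (running 1/48)
⟨..|..⟩ = √(6912/7)·(1/48) = +0.654654

+√(3/7) = +0.654654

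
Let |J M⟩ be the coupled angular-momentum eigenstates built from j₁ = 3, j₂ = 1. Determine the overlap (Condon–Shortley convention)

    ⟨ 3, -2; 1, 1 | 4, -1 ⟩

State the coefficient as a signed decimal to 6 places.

triangle: 0!·6!·2!/9! = 1440/362880
(j±m)!: 1!·5!·2!·0!·3!·5! = 172800
prefactor² = (2J+1)·Δ·N² = 43200/7
  k=0: +1/(0!·0!·5!·2!·1!·0!) = 1/240
Σ = 1/240  ⇒  CG² = 43200/7·1/240² = 3/28
CG = +√(3/28) = +0.327327

+√(3/28) = +0.327327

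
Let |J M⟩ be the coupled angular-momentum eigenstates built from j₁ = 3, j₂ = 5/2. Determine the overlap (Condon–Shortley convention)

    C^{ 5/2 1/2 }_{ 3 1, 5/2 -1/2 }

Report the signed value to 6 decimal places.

-0.478091

j₁+j₂−J=3  J+j₁−j₂=3  J−j₁+j₂=2  j₁+j₂+J+1=9
(j₁±m₁, j₂±m₂, J±M) = (4,2,2,3,3,2)
P² = 288/35
sum k=0..2:
  [0] +1/24 = 1/24
  [1] −1/4 = -1/4
  [2] +1/24 = 1/24
S = -1/6
C² = P²·S² = 8/35 ; C = -0.478091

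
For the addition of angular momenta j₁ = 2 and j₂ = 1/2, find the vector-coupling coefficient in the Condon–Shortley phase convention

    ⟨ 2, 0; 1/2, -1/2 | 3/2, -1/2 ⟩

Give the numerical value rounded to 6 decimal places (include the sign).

+0.632456

triangle: 1!*3!*0!/5! = 6/120
(j±m)!: 2!*2!*0!*1!*1!*2! = 8
prefactor² = (2J+1)*Δ*N² = 8/5
  k=0: +1/(0!*1!*2!*0!*1!*0!) = 1/2
Σ = 1/2  ⇒  CG² = 8/5*1/2² = 2/5
CG = +√(2/5) = +0.632456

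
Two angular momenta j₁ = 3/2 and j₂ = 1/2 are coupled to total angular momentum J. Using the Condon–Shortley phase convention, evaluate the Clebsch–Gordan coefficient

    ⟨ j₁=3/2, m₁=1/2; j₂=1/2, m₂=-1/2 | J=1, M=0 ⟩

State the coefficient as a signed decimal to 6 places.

+0.707107

triangle: 1!*2!*0!/4! = 2/24
(j±m)!: 2!*1!*0!*1!*1!*1! = 2
prefactor² = (2J+1)*Δ*N² = 1/2
  k=0: +1/(0!*1!*1!*0!*1!*0!) = 1
Σ = 1  ⇒  CG² = 1/2*1² = 1/2
CG = +√(1/2) = +0.707107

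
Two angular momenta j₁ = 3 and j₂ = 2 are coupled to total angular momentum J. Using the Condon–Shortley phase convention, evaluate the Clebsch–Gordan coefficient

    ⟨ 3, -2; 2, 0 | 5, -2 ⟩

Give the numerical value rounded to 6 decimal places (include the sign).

√[11·0!6!4!/11! · 1!5!2!2!3!7!] = √(69120)
  +(−1)^0/∏(0,0,5,2,1,2)! = 1/480  (running 1/480)
⟨..|..⟩ = √(69120)·(1/480) = +0.547723

+√(3/10) ≈ +0.547723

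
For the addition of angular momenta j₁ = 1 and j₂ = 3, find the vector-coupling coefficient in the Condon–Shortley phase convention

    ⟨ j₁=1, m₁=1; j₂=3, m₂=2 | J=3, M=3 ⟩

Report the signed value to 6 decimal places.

+0.500000  (= +√(1/4))

triangle: 1!*1!*5!/8! = 120/40320
(j±m)!: 2!*0!*5!*1!*6!*0! = 172800
prefactor² = (2J+1)*Δ*N² = 3600
  k=0: +1/(0!*1!*0!*5!*1!*0!) = 1/120
Σ = 1/120  ⇒  CG² = 3600*1/120² = 1/4
CG = +√(1/4) = +0.500000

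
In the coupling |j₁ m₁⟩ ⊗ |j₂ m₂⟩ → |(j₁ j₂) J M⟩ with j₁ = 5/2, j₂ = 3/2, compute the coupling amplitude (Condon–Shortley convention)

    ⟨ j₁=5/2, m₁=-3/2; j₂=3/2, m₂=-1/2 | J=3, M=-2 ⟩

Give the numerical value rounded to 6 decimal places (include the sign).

triangle: 1!×4!×2!/8! = 48/40320
(j±m)!: 1!×4!×1!×2!×1!×5! = 5760
prefactor² = (2J+1)×Δ×N² = 48
  k=0: +1/(0!×1!×4!×1!×0!×1!) = 1/24
  k=1: −1/(1!×0!×3!×0!×1!×2!) = -1/12
Σ = -1/24  ⇒  CG² = 48×(-1/24)² = 1/12
CG = −√(1/12) = -0.288675

−√(1/12) = -0.288675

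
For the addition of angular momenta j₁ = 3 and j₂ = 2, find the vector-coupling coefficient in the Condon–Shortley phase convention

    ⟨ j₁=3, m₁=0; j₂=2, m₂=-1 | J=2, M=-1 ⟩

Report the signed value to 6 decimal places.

-0.534522  (= −√(2/7))

triangle: 3!×3!×1!/8! = 36/40320
(j±m)!: 3!×3!×1!×3!×1!×3! = 1296
prefactor² = (2J+1)×Δ×N² = 81/14
  k=0: +1/(0!×3!×3!×1!×0!×0!) = 1/36
  k=1: −1/(1!×2!×2!×0!×1!×1!) = -1/4
Σ = -2/9  ⇒  CG² = 81/14×(-2/9)² = 2/7
CG = −√(2/7) = -0.534522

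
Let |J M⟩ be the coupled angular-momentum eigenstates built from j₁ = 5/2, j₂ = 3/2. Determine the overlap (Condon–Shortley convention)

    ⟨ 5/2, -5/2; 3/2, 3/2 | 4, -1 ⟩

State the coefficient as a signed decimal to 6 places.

+√(1/56) ≈ +0.133631

triangle: 0!×5!×3!/9! = 720/362880
(j±m)!: 0!×5!×3!×0!×3!×5! = 518400
prefactor² = (2J+1)×Δ×N² = 64800/7
  k=0: +1/(0!×0!×5!×3!×0!×0!) = 1/720
Σ = 1/720  ⇒  CG² = 64800/7×1/720² = 1/56
CG = +√(1/56) = +0.133631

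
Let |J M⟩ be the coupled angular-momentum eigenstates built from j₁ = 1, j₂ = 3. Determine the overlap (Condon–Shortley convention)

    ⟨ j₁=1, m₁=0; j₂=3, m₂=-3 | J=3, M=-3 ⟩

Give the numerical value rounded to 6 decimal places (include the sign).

+√(3/4) ≈ +0.866025

triangle: 1!·1!·5!/8! = 120/40320
(j±m)!: 1!·1!·0!·6!·0!·6! = 518400
prefactor² = (2J+1)·Δ·N² = 10800
  k=0: +1/(0!·1!·1!·0!·0!·5!) = 1/120
Σ = 1/120  ⇒  CG² = 10800·1/120² = 3/4
CG = +√(3/4) = +0.866025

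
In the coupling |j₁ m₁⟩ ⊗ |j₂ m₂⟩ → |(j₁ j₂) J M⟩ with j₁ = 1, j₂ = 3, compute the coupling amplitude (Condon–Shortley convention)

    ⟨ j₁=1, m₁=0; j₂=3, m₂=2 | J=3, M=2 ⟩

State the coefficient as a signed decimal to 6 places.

−√(1/3) ≈ -0.577350

triangle: 1!*1!*5!/8! = 120/40320
(j±m)!: 1!*1!*5!*1!*5!*1! = 14400
prefactor² = (2J+1)*Δ*N² = 300
  k=0: +1/(0!*1!*1!*5!*0!*0!) = 1/120
  k=1: −1/(1!*0!*0!*4!*1!*1!) = -1/24
Σ = -1/30  ⇒  CG² = 300*(-1/30)² = 1/3
CG = −√(1/3) = -0.577350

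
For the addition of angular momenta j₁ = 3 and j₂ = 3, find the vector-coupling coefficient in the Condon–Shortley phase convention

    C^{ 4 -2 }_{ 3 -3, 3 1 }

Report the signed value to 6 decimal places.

+0.592157

√[9·2!4!4!/11! · 0!6!4!2!2!6!] = √(995328/77)
  +(−1)^2/∏(2,0,4,2,0,2)! = 1/192  (running 1/192)
⟨..|..⟩ = √(995328/77)·(1/192) = +0.592157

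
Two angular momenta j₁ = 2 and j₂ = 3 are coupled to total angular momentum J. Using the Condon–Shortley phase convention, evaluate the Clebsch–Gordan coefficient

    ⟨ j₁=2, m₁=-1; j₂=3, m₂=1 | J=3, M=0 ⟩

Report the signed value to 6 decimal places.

+√(1/30) = +0.182574

triangle: 2!×2!×4!/9! = 96/362880
(j±m)!: 1!×3!×4!×2!×3!×3! = 10368
prefactor² = (2J+1)×Δ×N² = 96/5
  k=1: −1/(1!×1!×2!×3!×0!×1!) = -1/12
  k=2: +1/(2!×0!×1!×2!×1!×2!) = 1/8
Σ = 1/24  ⇒  CG² = 96/5×1/24² = 1/30
CG = +√(1/30) = +0.182574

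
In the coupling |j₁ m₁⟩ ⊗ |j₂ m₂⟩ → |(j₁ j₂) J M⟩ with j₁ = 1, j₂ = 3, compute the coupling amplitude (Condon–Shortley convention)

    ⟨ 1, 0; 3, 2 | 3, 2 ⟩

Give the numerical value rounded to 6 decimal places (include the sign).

-0.577350

j₁+j₂−J=1  J+j₁−j₂=1  J−j₁+j₂=5  j₁+j₂+J+1=8
(j₁±m₁, j₂±m₂, J±M) = (1,1,5,1,5,1)
P² = 300
sum k=0..1:
  [0] +1/120 = 1/120
  [1] −1/24 = -1/24
S = -1/30
C² = P²·S² = 1/3 ; C = -0.577350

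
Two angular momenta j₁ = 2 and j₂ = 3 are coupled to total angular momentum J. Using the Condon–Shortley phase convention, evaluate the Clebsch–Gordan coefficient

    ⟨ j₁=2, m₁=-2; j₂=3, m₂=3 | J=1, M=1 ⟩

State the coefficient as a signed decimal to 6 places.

+0.654654  (= +√(3/7))

√[3·4!0!2!/7! · 0!4!6!0!2!0!] = √(6912/7)
  +(−1)^4/∏(4,0,0,2,0,0)! = 1/48  (running 1/48)
⟨..|..⟩ = √(6912/7)·(1/48) = +0.654654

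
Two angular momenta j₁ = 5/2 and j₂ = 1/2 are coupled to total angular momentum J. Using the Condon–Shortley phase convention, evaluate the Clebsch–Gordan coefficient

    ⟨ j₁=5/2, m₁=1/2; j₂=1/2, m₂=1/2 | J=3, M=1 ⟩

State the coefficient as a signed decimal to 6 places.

j₁+j₂−J=0  J+j₁−j₂=5  J−j₁+j₂=1  j₁+j₂+J+1=7
(j₁±m₁, j₂±m₂, J±M) = (3,2,1,0,4,2)
P² = 96
sum k=0..0:
  [0] +1/12 = 1/12
S = 1/12
C² = P²·S² = 2/3 ; C = +0.816497

+0.816497  (= +√(2/3))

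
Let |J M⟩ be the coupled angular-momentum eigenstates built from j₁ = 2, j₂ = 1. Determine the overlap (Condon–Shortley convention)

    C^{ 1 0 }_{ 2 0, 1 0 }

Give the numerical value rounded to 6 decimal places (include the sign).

-0.632456  (= −√(2/5))

√[3·2!2!0!/5! · 2!2!1!1!1!1!] = √(2/5)
  +(−1)^1/∏(1,1,1,0,1,0)! = -1  (running -1)
⟨..|..⟩ = √(2/5)·(-1) = -0.632456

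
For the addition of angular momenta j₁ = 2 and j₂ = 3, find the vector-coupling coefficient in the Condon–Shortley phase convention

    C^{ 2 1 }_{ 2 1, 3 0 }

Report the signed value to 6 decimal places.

-0.534522  (= −√(2/7))

triangle: 3!*1!*3!/8! = 36/40320
(j±m)!: 3!*1!*3!*3!*3!*1! = 1296
prefactor² = (2J+1)*Δ*N² = 81/14
  k=0: +1/(0!*3!*1!*3!*0!*0!) = 1/36
  k=1: −1/(1!*2!*0!*2!*1!*1!) = -1/4
Σ = -2/9  ⇒  CG² = 81/14*(-2/9)² = 2/7
CG = −√(2/7) = -0.534522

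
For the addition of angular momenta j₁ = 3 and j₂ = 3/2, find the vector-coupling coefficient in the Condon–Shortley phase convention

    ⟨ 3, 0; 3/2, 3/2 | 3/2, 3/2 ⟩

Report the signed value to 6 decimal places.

√[4·3!3!0!/7! · 3!3!3!0!3!0!] = √(1296/35)
  +(−1)^3/∏(3,0,0,0,3,0)! = -1/36  (running -1/36)
⟨..|..⟩ = √(1296/35)·(-1/36) = -0.169031

−√(1/35) ≈ -0.169031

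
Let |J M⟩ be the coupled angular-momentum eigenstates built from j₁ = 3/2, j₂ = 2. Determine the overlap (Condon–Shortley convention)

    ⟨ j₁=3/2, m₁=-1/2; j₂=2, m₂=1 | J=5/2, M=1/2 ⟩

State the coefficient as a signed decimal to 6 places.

−√(5/14) ≈ -0.597614

j₁+j₂−J=1  J+j₁−j₂=2  J−j₁+j₂=3  j₁+j₂+J+1=7
(j₁±m₁, j₂±m₂, J±M) = (1,2,3,1,3,2)
P² = 72/35
sum k=0..1:
  [0] +1/12 = 1/12
  [1] −1/2 = -1/2
S = -5/12
C² = P²·S² = 5/14 ; C = -0.597614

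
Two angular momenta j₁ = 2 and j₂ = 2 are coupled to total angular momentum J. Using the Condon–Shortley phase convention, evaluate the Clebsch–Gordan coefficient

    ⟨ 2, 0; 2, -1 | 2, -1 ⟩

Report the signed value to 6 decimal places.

triangle: 2!×2!×2!/7! = 8/5040
(j±m)!: 2!×2!×1!×3!×1!×3! = 144
prefactor² = (2J+1)×Δ×N² = 8/7
  k=0: +1/(0!×2!×2!×1!×0!×1!) = 1/4
  k=1: −1/(1!×1!×1!×0!×1!×2!) = -1/2
Σ = -1/4  ⇒  CG² = 8/7×(-1/4)² = 1/14
CG = −√(1/14) = -0.267261

−√(1/14) ≈ -0.267261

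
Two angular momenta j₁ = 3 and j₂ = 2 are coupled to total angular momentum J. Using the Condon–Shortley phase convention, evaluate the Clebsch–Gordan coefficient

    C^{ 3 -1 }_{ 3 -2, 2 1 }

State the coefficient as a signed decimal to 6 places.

+0.500000

j₁+j₂−J=2  J+j₁−j₂=4  J−j₁+j₂=2  j₁+j₂+J+1=9
(j₁±m₁, j₂±m₂, J±M) = (1,5,3,1,2,4)
P² = 64
sum k=1..2:
  [1] −1/48 = -1/48
  [2] +1/12 = 1/12
S = 1/16
C² = P²·S² = 1/4 ; C = +0.500000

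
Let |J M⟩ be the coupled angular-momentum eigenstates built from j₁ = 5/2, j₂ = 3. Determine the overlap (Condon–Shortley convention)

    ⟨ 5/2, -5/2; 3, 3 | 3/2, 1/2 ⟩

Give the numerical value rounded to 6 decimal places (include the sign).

triangle: 4!*1!*2!/8! = 48/40320
(j±m)!: 0!*5!*6!*0!*2!*1! = 172800
prefactor² = (2J+1)*Δ*N² = 5760/7
  k=4: +1/(4!*0!*1!*2!*0!*0!) = 1/48
Σ = 1/48  ⇒  CG² = 5760/7*1/48² = 5/14
CG = +√(5/14) = +0.597614

+0.597614  (= +√(5/14))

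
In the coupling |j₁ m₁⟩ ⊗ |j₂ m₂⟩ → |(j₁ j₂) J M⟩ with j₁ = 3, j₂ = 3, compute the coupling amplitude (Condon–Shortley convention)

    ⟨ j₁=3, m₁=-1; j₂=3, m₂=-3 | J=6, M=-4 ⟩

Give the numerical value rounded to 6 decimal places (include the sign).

√[13·0!6!6!/13! · 2!4!0!6!2!10!] = √(2985984000/11)
  +(−1)^0/∏(0,0,4,0,2,6)! = 1/34560  (running 1/34560)
⟨..|..⟩ = √(2985984000/11)·(1/34560) = +0.476731

+0.476731  (= +√(5/22))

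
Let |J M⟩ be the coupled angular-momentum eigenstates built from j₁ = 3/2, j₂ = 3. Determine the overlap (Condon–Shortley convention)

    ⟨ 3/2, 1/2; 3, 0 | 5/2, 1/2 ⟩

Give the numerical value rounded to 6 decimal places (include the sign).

-0.414039  (= −√(6/35))

triangle: 2!·1!·4!/8! = 48/40320
(j±m)!: 2!·1!·3!·3!·3!·2! = 864
prefactor² = (2J+1)·Δ·N² = 216/35
  k=0: +1/(0!·2!·1!·3!·0!·1!) = 1/12
  k=1: −1/(1!·1!·0!·2!·1!·2!) = -1/4
Σ = -1/6  ⇒  CG² = 216/35·(-1/6)² = 6/35
CG = −√(6/35) = -0.414039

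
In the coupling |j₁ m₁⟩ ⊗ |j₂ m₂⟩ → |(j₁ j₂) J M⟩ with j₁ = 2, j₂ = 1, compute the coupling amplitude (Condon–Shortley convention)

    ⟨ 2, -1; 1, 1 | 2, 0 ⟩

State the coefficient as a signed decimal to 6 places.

-0.707107

triangle: 1!×3!×1!/6! = 6/720
(j±m)!: 1!×3!×2!×0!×2!×2! = 48
prefactor² = (2J+1)×Δ×N² = 2
  k=1: −1/(1!×0!×2!×1!×1!×0!) = -1/2
Σ = -1/2  ⇒  CG² = 2×(-1/2)² = 1/2
CG = −√(1/2) = -0.707107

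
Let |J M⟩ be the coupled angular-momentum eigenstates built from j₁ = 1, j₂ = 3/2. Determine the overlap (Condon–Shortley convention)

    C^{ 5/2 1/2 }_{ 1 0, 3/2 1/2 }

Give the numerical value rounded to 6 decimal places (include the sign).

triangle: 0!×2!×3!/6! = 12/720
(j±m)!: 1!×1!×2!×1!×3!×2! = 24
prefactor² = (2J+1)×Δ×N² = 12/5
  k=0: +1/(0!×0!×1!×2!×1!×1!) = 1/2
Σ = 1/2  ⇒  CG² = 12/5×1/2² = 3/5
CG = +√(3/5) = +0.774597

+√(3/5) ≈ +0.774597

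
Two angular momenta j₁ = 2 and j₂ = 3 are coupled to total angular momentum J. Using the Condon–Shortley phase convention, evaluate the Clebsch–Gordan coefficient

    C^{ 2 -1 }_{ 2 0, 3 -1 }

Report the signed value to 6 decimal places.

√[5·3!1!3!/8! · 2!2!2!4!1!3!] = √(36/7)
  +(−1)^1/∏(1,2,1,1,0,2)! = -1/4  (running -1/4)
  +(−1)^2/∏(2,1,0,0,1,3)! = 1/12  (running -1/6)
⟨..|..⟩ = √(36/7)·(-1/6) = -0.377964

-0.377964  (= −√(1/7))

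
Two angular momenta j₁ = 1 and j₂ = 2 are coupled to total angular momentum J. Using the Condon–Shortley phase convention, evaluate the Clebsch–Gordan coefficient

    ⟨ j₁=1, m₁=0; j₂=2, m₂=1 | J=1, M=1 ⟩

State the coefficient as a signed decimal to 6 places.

−√(3/10) ≈ -0.547723

√[3·2!0!2!/5! · 1!1!3!1!2!0!] = √(6/5)
  +(−1)^1/∏(1,1,0,2,0,0)! = -1/2  (running -1/2)
⟨..|..⟩ = √(6/5)·(-1/2) = -0.547723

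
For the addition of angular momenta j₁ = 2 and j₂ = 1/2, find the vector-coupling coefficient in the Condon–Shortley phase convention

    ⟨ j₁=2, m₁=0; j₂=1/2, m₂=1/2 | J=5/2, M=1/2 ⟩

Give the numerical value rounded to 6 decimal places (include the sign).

+0.774597  (= +√(3/5))

j₁+j₂−J=0  J+j₁−j₂=4  J−j₁+j₂=1  j₁+j₂+J+1=6
(j₁±m₁, j₂±m₂, J±M) = (2,2,1,0,3,2)
P² = 48/5
sum k=0..0:
  [0] +1/4 = 1/4
S = 1/4
C² = P²·S² = 3/5 ; C = +0.774597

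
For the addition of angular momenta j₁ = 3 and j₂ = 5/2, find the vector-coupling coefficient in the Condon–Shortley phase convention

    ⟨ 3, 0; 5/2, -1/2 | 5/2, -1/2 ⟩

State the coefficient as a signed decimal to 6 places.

−√(8/105) ≈ -0.276026

√[6·3!3!2!/9! · 3!3!2!3!2!3!] = √(216/35)
  +(−1)^0/∏(0,3,3,2,0,0)! = 1/72  (running 1/72)
  +(−1)^1/∏(1,2,2,1,1,1)! = -1/4  (running -17/72)
  +(−1)^2/∏(2,1,1,0,2,2)! = 1/8  (running -1/9)
⟨..|..⟩ = √(216/35)·(-1/9) = -0.276026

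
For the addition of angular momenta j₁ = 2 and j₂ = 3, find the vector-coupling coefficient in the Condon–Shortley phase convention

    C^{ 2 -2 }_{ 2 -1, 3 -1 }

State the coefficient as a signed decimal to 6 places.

j₁+j₂−J=3  J+j₁−j₂=1  J−j₁+j₂=3  j₁+j₂+J+1=8
(j₁±m₁, j₂±m₂, J±M) = (1,3,2,4,0,4)
P² = 216/7
sum k=2..2:
  [2] +1/12 = 1/12
S = 1/12
C² = P²·S² = 3/14 ; C = +0.462910

+0.462910  (= +√(3/14))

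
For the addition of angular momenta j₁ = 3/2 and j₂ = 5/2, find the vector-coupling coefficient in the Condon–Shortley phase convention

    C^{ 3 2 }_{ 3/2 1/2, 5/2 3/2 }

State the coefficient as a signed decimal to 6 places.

√[7·1!2!4!/8! · 2!1!4!1!5!1!] = √(48)
  +(−1)^0/∏(0,1,1,4,1,0)! = 1/24  (running 1/24)
  +(−1)^1/∏(1,0,0,3,2,1)! = -1/12  (running -1/24)
⟨..|..⟩ = √(48)·(-1/24) = -0.288675

−√(1/12) ≈ -0.288675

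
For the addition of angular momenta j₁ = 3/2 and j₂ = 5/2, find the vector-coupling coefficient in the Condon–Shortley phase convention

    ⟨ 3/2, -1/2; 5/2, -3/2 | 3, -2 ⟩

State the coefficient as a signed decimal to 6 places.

+0.288675  (= +√(1/12))

triangle: 1!*2!*4!/8! = 48/40320
(j±m)!: 1!*2!*1!*4!*1!*5! = 5760
prefactor² = (2J+1)*Δ*N² = 48
  k=0: +1/(0!*1!*2!*1!*0!*3!) = 1/12
  k=1: −1/(1!*0!*1!*0!*1!*4!) = -1/24
Σ = 1/24  ⇒  CG² = 48*1/24² = 1/12
CG = +√(1/12) = +0.288675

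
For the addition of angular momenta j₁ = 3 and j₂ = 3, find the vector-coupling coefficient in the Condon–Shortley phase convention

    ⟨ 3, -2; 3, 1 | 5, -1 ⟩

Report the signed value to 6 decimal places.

j₁+j₂−J=1  J+j₁−j₂=5  J−j₁+j₂=5  j₁+j₂+J+1=12
(j₁±m₁, j₂±m₂, J±M) = (1,5,4,2,4,6)
P² = 230400/7
sum k=0..1:
  [0] +1/2880 = 1/2880
  [1] −1/288 = -1/288
S = -1/320
C² = P²·S² = 9/28 ; C = -0.566947

-0.566947  (= −√(9/28))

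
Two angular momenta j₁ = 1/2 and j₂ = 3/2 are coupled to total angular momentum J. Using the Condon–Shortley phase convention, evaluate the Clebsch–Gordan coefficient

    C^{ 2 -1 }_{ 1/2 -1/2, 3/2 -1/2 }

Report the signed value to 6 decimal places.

+√(3/4) ≈ +0.866025

triangle: 0!·1!·3!/5! = 6/120
(j±m)!: 0!·1!·1!·2!·1!·3! = 12
prefactor² = (2J+1)·Δ·N² = 3
  k=0: +1/(0!·0!·1!·1!·0!·2!) = 1/2
Σ = 1/2  ⇒  CG² = 3·1/2² = 3/4
CG = +√(3/4) = +0.866025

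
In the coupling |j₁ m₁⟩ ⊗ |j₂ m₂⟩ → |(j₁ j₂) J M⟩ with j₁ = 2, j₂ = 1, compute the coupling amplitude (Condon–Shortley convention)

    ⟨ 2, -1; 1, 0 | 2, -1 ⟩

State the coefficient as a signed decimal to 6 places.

−√(1/6) ≈ -0.408248

triangle: 1!·3!·1!/6! = 6/720
(j±m)!: 1!·3!·1!·1!·1!·3! = 36
prefactor² = (2J+1)·Δ·N² = 3/2
  k=0: +1/(0!·1!·3!·1!·0!·0!) = 1/6
  k=1: −1/(1!·0!·2!·0!·1!·1!) = -1/2
Σ = -1/3  ⇒  CG² = 3/2·(-1/3)² = 1/6
CG = −√(1/6) = -0.408248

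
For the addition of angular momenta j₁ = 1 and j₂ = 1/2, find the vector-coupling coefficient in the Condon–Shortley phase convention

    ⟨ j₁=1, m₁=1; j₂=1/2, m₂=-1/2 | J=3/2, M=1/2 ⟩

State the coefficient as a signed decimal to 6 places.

+0.577350

√[4·0!2!1!/4! · 2!0!0!1!2!1!] = √(4/3)
  +(−1)^0/∏(0,0,0,0,2,1)! = 1/2  (running 1/2)
⟨..|..⟩ = √(4/3)·(1/2) = +0.577350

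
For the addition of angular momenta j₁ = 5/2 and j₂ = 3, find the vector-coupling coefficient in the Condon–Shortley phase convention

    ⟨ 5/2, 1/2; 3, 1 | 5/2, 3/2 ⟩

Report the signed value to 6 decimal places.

j₁+j₂−J=3  J+j₁−j₂=2  J−j₁+j₂=3  j₁+j₂+J+1=9
(j₁±m₁, j₂±m₂, J±M) = (3,2,4,2,4,1)
P² = 576/35
sum k=1..2:
  [1] −1/12 = -1/12
  [2] +1/8 = 1/8
S = 1/24
C² = P²·S² = 1/35 ; C = +0.169031

+0.169031  (= +√(1/35))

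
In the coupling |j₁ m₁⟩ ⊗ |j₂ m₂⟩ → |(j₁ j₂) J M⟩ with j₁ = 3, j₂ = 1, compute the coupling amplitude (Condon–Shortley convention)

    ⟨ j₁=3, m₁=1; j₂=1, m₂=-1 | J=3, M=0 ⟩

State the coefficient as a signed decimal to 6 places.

j₁+j₂−J=1  J+j₁−j₂=5  J−j₁+j₂=1  j₁+j₂+J+1=8
(j₁±m₁, j₂±m₂, J±M) = (4,2,0,2,3,3)
P² = 72
sum k=0..0:
  [0] +1/12 = 1/12
S = 1/12
C² = P²·S² = 1/2 ; C = +0.707107

+√(1/2) = +0.707107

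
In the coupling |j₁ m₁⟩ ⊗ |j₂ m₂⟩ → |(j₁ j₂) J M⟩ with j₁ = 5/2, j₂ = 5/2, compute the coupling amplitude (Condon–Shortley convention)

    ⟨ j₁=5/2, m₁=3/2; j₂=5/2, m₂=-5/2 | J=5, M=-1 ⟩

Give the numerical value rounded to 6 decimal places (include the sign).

triangle: 0!*5!*5!/11! = 14400/39916800
(j±m)!: 4!*1!*0!*5!*4!*6! = 49766400
prefactor² = (2J+1)*Δ*N² = 1382400/7
  k=0: +1/(0!*0!*1!*0!*4!*5!) = 1/2880
Σ = 1/2880  ⇒  CG² = 1382400/7*1/2880² = 1/42
CG = +√(1/42) = +0.154303

+√(1/42) = +0.154303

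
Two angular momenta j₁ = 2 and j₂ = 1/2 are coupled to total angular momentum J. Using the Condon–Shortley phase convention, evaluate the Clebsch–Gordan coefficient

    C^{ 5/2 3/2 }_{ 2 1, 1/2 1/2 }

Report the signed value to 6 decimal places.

j₁+j₂−J=0  J+j₁−j₂=4  J−j₁+j₂=1  j₁+j₂+J+1=6
(j₁±m₁, j₂±m₂, J±M) = (3,1,1,0,4,1)
P² = 144/5
sum k=0..0:
  [0] +1/6 = 1/6
S = 1/6
C² = P²·S² = 4/5 ; C = +0.894427

+√(4/5) ≈ +0.894427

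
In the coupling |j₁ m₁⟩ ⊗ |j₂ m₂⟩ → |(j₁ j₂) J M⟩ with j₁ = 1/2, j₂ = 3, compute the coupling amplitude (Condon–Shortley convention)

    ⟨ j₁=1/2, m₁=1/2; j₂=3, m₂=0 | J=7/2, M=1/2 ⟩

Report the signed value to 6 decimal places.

√[8·0!1!6!/8! · 1!0!3!3!4!3!] = √(5184/7)
  +(−1)^0/∏(0,0,0,3,1,3)! = 1/36  (running 1/36)
⟨..|..⟩ = √(5184/7)·(1/36) = +0.755929

+√(4/7) ≈ +0.755929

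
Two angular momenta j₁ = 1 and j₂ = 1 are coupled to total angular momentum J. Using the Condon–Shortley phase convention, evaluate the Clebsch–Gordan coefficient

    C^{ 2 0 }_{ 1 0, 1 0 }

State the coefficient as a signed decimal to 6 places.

+0.816497

j₁+j₂−J=0  J+j₁−j₂=2  J−j₁+j₂=2  j₁+j₂+J+1=5
(j₁±m₁, j₂±m₂, J±M) = (1,1,1,1,2,2)
P² = 2/3
sum k=0..0:
  [0] +1/1 = 1
S = 1
C² = P²·S² = 2/3 ; C = +0.816497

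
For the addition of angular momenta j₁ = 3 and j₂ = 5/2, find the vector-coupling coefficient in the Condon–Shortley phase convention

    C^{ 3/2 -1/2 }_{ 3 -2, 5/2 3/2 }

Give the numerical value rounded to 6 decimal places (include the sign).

√[4·4!2!1!/8! · 1!5!4!1!1!2!] = √(192/7)
  +(−1)^3/∏(3,1,2,1,0,0)! = -1/12  (running -1/12)
  +(−1)^4/∏(4,0,1,0,1,1)! = 1/24  (running -1/24)
⟨..|..⟩ = √(192/7)·(-1/24) = -0.218218

-0.218218  (= −√(1/21))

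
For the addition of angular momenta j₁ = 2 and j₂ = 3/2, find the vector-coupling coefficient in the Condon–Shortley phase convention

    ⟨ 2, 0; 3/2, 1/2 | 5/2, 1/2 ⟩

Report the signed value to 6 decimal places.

√[6·1!3!2!/7! · 2!2!2!1!3!2!] = √(48/35)
  +(−1)^0/∏(0,1,2,2,1,0)! = 1/4  (running 1/4)
  +(−1)^1/∏(1,0,1,1,2,1)! = -1/2  (running -1/4)
⟨..|..⟩ = √(48/35)·(-1/4) = -0.292770

-0.292770  (= −√(3/35))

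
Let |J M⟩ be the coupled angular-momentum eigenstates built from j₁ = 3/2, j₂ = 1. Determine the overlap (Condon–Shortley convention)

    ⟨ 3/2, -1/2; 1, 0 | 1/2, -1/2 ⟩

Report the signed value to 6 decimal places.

-0.577350

triangle: 2!·1!·0!/4! = 2/24
(j±m)!: 1!·2!·1!·1!·0!·1! = 2
prefactor² = (2J+1)·Δ·N² = 1/3
  k=1: −1/(1!·1!·1!·0!·0!·0!) = -1
Σ = -1  ⇒  CG² = 1/3·(-1)² = 1/3
CG = −√(1/3) = -0.577350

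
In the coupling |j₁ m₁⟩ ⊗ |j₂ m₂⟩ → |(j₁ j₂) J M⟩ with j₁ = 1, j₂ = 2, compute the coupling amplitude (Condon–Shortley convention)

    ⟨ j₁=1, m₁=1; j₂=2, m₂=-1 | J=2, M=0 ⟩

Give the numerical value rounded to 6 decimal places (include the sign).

+0.707107

triangle: 1!×1!×3!/6! = 6/720
(j±m)!: 2!×0!×1!×3!×2!×2! = 48
prefactor² = (2J+1)×Δ×N² = 2
  k=0: +1/(0!×1!×0!×1!×1!×2!) = 1/2
Σ = 1/2  ⇒  CG² = 2×1/2² = 1/2
CG = +√(1/2) = +0.707107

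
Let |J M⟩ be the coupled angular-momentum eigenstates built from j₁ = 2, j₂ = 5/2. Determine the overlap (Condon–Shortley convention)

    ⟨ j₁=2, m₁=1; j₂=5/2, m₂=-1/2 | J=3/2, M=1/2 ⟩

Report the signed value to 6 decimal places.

−√(5/21) = -0.487950

√[4·3!1!2!/7! · 3!1!2!3!2!1!] = √(48/35)
  +(−1)^0/∏(0,3,1,2,0,0)! = 1/12  (running 1/12)
  +(−1)^1/∏(1,2,0,1,1,1)! = -1/2  (running -5/12)
⟨..|..⟩ = √(48/35)·(-5/12) = -0.487950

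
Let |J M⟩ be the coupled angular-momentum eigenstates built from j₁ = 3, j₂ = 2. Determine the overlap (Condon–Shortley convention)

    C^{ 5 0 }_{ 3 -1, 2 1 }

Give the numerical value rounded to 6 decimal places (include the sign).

j₁+j₂−J=0  J+j₁−j₂=6  J−j₁+j₂=4  j₁+j₂+J+1=11
(j₁±m₁, j₂±m₂, J±M) = (2,4,3,1,5,5)
P² = 138240/7
sum k=0..0:
  [0] +1/288 = 1/288
S = 1/288
C² = P²·S² = 5/21 ; C = +0.487950

+√(5/21) = +0.487950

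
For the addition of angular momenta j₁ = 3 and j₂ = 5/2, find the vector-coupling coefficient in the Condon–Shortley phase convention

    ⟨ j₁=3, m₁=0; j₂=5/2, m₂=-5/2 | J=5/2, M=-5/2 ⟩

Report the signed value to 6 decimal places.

+√(5/42) ≈ +0.345033

√[6·3!3!2!/9! · 3!3!0!5!0!5!] = √(4320/7)
  +(−1)^0/∏(0,3,3,0,0,2)! = 1/72  (running 1/72)
⟨..|..⟩ = √(4320/7)·(1/72) = +0.345033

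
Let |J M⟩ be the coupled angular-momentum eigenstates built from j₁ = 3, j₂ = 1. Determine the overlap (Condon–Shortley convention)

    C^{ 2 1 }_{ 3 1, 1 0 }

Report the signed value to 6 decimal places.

j₁+j₂−J=2  J+j₁−j₂=4  J−j₁+j₂=0  j₁+j₂+J+1=7
(j₁±m₁, j₂±m₂, J±M) = (4,2,1,1,3,1)
P² = 96/7
sum k=1..1:
  [1] −1/6 = -1/6
S = -1/6
C² = P²·S² = 8/21 ; C = -0.617213

-0.617213  (= −√(8/21))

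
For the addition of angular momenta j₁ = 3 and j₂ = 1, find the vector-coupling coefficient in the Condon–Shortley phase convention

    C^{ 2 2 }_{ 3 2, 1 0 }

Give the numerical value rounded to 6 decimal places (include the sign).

triangle: 2!*4!*0!/7! = 48/5040
(j±m)!: 5!*1!*1!*1!*4!*0! = 2880
prefactor² = (2J+1)*Δ*N² = 960/7
  k=1: −1/(1!*1!*0!*0!*4!*0!) = -1/24
Σ = -1/24  ⇒  CG² = 960/7*(-1/24)² = 5/21
CG = −√(5/21) = -0.487950

-0.487950  (= −√(5/21))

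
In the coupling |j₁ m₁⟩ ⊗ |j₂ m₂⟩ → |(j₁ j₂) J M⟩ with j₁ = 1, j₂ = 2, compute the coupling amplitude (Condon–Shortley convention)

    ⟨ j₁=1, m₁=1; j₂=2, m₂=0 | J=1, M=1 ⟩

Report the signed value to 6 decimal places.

+0.316228  (= +√(1/10))

j₁+j₂−J=2  J+j₁−j₂=0  J−j₁+j₂=2  j₁+j₂+J+1=5
(j₁±m₁, j₂±m₂, J±M) = (2,0,2,2,2,0)
P² = 8/5
sum k=0..0:
  [0] +1/4 = 1/4
S = 1/4
C² = P²·S² = 1/10 ; C = +0.316228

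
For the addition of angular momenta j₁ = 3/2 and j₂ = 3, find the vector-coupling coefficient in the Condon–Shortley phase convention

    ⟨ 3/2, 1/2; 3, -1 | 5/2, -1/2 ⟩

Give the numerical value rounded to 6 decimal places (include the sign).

triangle: 2!*1!*4!/8! = 48/40320
(j±m)!: 2!*1!*2!*4!*2!*3! = 1152
prefactor² = (2J+1)*Δ*N² = 288/35
  k=0: +1/(0!*2!*1!*2!*0!*2!) = 1/8
  k=1: −1/(1!*1!*0!*1!*1!*3!) = -1/6
Σ = -1/24  ⇒  CG² = 288/35*(-1/24)² = 1/70
CG = −√(1/70) = -0.119523

-0.119523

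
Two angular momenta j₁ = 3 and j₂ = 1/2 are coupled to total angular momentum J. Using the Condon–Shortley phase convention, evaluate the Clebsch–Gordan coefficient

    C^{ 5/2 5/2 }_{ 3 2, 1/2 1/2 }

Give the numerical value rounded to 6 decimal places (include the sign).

triangle: 1!·5!·0!/7! = 120/5040
(j±m)!: 5!·1!·1!·0!·5!·0! = 14400
prefactor² = (2J+1)·Δ·N² = 14400/7
  k=1: −1/(1!·0!·0!·0!·5!·0!) = -1/120
Σ = -1/120  ⇒  CG² = 14400/7·(-1/120)² = 1/7
CG = −√(1/7) = -0.377964

−√(1/7) = -0.377964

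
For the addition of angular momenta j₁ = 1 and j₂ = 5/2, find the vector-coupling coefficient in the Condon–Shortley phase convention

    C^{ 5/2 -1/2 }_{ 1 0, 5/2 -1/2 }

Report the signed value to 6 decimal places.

j₁+j₂−J=1  J+j₁−j₂=1  J−j₁+j₂=4  j₁+j₂+J+1=7
(j₁±m₁, j₂±m₂, J±M) = (1,1,2,3,2,3)
P² = 144/35
sum k=0..1:
  [0] +1/4 = 1/4
  [1] −1/6 = -1/6
S = 1/12
C² = P²·S² = 1/35 ; C = +0.169031

+√(1/35) = +0.169031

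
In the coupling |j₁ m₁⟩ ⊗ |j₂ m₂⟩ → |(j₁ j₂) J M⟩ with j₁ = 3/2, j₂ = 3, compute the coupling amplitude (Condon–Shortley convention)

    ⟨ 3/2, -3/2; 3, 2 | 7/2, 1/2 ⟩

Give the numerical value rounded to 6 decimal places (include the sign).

−√(5/21) = -0.487950

triangle: 1!·2!·5!/9! = 240/362880
(j±m)!: 0!·3!·5!·1!·4!·3! = 103680
prefactor² = (2J+1)·Δ·N² = 3840/7
  k=1: −1/(1!·0!·2!·4!·0!·1!) = -1/48
Σ = -1/48  ⇒  CG² = 3840/7·(-1/48)² = 5/21
CG = −√(5/21) = -0.487950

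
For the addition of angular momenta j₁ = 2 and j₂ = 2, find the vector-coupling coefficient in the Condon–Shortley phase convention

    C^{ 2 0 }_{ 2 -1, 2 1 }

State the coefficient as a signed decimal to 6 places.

triangle: 2!*2!*2!/7! = 8/5040
(j±m)!: 1!*3!*3!*1!*2!*2! = 144
prefactor² = (2J+1)*Δ*N² = 8/7
  k=1: −1/(1!*1!*2!*2!*0!*0!) = -1/4
  k=2: +1/(2!*0!*1!*1!*1!*1!) = 1/2
Σ = 1/4  ⇒  CG² = 8/7*1/4² = 1/14
CG = +√(1/14) = +0.267261

+0.267261  (= +√(1/14))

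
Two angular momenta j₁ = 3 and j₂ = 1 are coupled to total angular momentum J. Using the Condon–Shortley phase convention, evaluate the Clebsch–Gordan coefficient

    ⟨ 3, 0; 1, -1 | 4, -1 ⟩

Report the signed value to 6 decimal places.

j₁+j₂−J=0  J+j₁−j₂=6  J−j₁+j₂=2  j₁+j₂+J+1=9
(j₁±m₁, j₂±m₂, J±M) = (3,3,0,2,3,5)
P² = 12960/7
sum k=0..0:
  [0] +1/72 = 1/72
S = 1/72
C² = P²·S² = 5/14 ; C = +0.597614

+0.597614  (= +√(5/14))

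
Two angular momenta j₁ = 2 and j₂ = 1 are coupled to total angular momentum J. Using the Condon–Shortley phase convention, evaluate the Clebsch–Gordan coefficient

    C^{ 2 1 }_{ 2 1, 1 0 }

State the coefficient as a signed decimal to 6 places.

+√(1/6) = +0.408248

√[5·1!3!1!/6! · 3!1!1!1!3!1!] = √(3/2)
  +(−1)^0/∏(0,1,1,1,2,0)! = 1/2  (running 1/2)
  +(−1)^1/∏(1,0,0,0,3,1)! = -1/6  (running 1/3)
⟨..|..⟩ = √(3/2)·(1/3) = +0.408248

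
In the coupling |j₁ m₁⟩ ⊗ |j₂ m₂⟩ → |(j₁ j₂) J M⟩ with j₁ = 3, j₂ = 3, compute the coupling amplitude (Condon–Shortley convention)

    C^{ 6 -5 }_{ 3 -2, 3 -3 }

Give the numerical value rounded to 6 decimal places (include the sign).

+0.707107  (= +√(1/2))

j₁+j₂−J=0  J+j₁−j₂=6  J−j₁+j₂=6  j₁+j₂+J+1=13
(j₁±m₁, j₂±m₂, J±M) = (1,5,0,6,1,11)
P² = 3732480000
sum k=0..0:
  [0] +1/86400 = 1/86400
S = 1/86400
C² = P²·S² = 1/2 ; C = +0.707107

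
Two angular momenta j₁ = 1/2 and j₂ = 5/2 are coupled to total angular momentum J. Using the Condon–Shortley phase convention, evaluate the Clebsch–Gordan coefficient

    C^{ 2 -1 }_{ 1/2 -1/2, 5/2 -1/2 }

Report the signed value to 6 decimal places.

triangle: 1!·0!·4!/6! = 24/720
(j±m)!: 0!·1!·2!·3!·1!·3! = 72
prefactor² = (2J+1)·Δ·N² = 12
  k=1: −1/(1!·0!·0!·1!·0!·3!) = -1/6
Σ = -1/6  ⇒  CG² = 12·(-1/6)² = 1/3
CG = −√(1/3) = -0.577350

-0.577350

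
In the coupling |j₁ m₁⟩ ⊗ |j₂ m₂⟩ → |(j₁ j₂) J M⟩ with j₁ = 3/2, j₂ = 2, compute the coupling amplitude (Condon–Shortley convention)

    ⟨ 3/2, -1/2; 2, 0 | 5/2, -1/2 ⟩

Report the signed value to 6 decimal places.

-0.292770

j₁+j₂−J=1  J+j₁−j₂=2  J−j₁+j₂=3  j₁+j₂+J+1=7
(j₁±m₁, j₂±m₂, J±M) = (1,2,2,2,2,3)
P² = 48/35
sum k=0..1:
  [0] +1/4 = 1/4
  [1] −1/2 = -1/2
S = -1/4
C² = P²·S² = 3/35 ; C = -0.292770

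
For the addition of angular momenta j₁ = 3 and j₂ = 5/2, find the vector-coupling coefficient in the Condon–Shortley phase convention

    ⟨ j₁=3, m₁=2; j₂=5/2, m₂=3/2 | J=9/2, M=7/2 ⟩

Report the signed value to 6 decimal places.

+√(1/99) ≈ +0.100504

j₁+j₂−J=1  J+j₁−j₂=5  J−j₁+j₂=4  j₁+j₂+J+1=11
(j₁±m₁, j₂±m₂, J±M) = (5,1,4,1,8,1)
P² = 921600/11
sum k=0..1:
  [0] +1/576 = 1/576
  [1] −1/720 = -1/720
S = 1/2880
C² = P²·S² = 1/99 ; C = +0.100504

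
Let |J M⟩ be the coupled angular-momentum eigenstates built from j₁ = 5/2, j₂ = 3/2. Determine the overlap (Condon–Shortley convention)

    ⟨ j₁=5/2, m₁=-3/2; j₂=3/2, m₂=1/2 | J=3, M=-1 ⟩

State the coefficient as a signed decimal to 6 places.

√[7·1!4!2!/8! · 1!4!2!1!2!4!] = √(96/5)
  +(−1)^0/∏(0,1,4,2,0,0)! = 1/48  (running 1/48)
  +(−1)^1/∏(1,0,3,1,1,1)! = -1/6  (running -7/48)
⟨..|..⟩ = √(96/5)·(-7/48) = -0.639010

−√(49/120) = -0.639010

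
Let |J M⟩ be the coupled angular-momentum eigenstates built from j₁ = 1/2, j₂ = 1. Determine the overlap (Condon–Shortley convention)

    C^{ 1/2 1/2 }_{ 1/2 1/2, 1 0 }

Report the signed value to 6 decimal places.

+√(1/3) = +0.577350

triangle: 1!·0!·1!/3! = 1/6
(j±m)!: 1!·0!·1!·1!·1!·0! = 1
prefactor² = (2J+1)·Δ·N² = 1/3
  k=0: +1/(0!·1!·0!·1!·0!·0!) = 1
Σ = 1  ⇒  CG² = 1/3·1² = 1/3
CG = +√(1/3) = +0.577350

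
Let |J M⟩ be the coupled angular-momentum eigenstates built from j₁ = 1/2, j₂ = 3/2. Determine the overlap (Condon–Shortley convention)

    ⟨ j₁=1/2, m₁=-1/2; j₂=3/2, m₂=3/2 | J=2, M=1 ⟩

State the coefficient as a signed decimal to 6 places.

+√(1/4) = +0.500000

triangle: 0!·1!·3!/5! = 6/120
(j±m)!: 0!·1!·3!·0!·3!·1! = 36
prefactor² = (2J+1)·Δ·N² = 9
  k=0: +1/(0!·0!·1!·3!·0!·0!) = 1/6
Σ = 1/6  ⇒  CG² = 9·1/6² = 1/4
CG = +√(1/4) = +0.500000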